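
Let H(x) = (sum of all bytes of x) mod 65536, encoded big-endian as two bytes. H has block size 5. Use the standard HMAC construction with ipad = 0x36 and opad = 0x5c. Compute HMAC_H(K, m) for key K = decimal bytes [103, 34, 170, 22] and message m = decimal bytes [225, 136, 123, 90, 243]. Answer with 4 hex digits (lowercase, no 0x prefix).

Key decimal bytes [103, 34, 170, 22] = 67 22 aa 16 is 4 bytes ≤ B = 5; zero-pad to 5 bytes: K' = 67 22 aa 16 00.
K' ⊕ ipad = 51 14 9c 20 36.  K' ⊕ opad = 3b 7e f6 4a 5c.
Inner input = (K'⊕ipad) ∥ m = 51 14 9c 20 36 ∥ e1 88 7b 5a f3.
Inner hash: sum = 81+20+156+32+54+225+136+123+90+243 = 1160 → 04 88.
Outer input = (K'⊕opad) ∥ inner = 3b 7e f6 4a 5c ∥ 04 88.
Outer hash (tag): sum = 59+126+246+74+92+4+136 = 737 → 02 e1.

02e1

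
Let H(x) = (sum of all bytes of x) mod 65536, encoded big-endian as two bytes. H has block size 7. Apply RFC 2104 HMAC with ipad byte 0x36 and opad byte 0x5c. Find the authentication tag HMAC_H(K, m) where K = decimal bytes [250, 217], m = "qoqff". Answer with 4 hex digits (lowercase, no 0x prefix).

03e1

Key decimal bytes [250, 217] = fa d9 is 2 bytes ≤ B = 7; zero-pad to 7 bytes: K' = fa d9 00 00 00 00 00.
K' ⊕ ipad = cc ef 36 36 36 36 36.  K' ⊕ opad = a6 85 5c 5c 5c 5c 5c.
Inner input = (K'⊕ipad) ∥ m = cc ef 36 36 36 36 36 ∥ 71 6f 71 66 66.
Inner hash: sum = 204+239+54+54+54+54+54+113+111+113+102+102 = 1254 → 04 e6.
Outer input = (K'⊕opad) ∥ inner = a6 85 5c 5c 5c 5c 5c ∥ 04 e6.
Outer hash (tag): sum = 166+133+92+92+92+92+92+4+230 = 993 → 03 e1.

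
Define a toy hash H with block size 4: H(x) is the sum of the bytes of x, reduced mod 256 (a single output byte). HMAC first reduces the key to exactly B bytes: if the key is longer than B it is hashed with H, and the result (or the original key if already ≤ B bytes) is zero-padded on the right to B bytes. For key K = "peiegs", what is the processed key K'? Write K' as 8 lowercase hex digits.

|K| = 6 > B = 4, so first hash the key.
H(K): sum = 112+101+105+101+103+115 = 637; mod 256 = 125 → 7d.
Zero-pad H(K) = 7d to 4 bytes: K' = 7d 00 00 00.

7d000000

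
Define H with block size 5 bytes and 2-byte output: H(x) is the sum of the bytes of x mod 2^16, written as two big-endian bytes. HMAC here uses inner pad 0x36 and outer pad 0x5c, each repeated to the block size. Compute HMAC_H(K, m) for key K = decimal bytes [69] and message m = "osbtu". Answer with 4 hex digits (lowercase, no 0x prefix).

0204

Key decimal bytes [69] = 45 is 1 byte ≤ B = 5; zero-pad to 5 bytes: K' = 45 00 00 00 00.
K' ⊕ ipad = 73 36 36 36 36.  K' ⊕ opad = 19 5c 5c 5c 5c.
Inner input = (K'⊕ipad) ∥ m = 73 36 36 36 36 ∥ 6f 73 62 74 75.
Inner hash: sum = 115+54+54+54+54+111+115+98+116+117 = 888 → 03 78.
Outer input = (K'⊕opad) ∥ inner = 19 5c 5c 5c 5c ∥ 03 78.
Outer hash (tag): sum = 25+92+92+92+92+3+120 = 516 → 02 04.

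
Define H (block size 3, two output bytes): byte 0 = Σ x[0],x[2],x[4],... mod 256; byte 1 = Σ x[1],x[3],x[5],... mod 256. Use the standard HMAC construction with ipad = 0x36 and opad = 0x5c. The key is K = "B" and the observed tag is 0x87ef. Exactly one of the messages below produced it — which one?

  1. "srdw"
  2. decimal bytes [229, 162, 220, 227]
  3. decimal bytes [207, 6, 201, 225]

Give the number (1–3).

1

Key "B" = 42 is 1 byte ≤ B = 3; zero-pad to 3 bytes: K' = 42 00 00.
K' ⊕ ipad = 74 36 36; K' ⊕ opad = 1e 5c 5c.
m1: inner = H(74 36 36 73 72 64 77) = 93 0d; tag = H(1e 5c 5c 93 0d) = 87ef ← matches
m2: inner = H(74 36 36 e5 a2 dc e3) = 2f f7; tag = H(1e 5c 5c 2f f7) = 718b
m3: inner = H(74 36 36 cf 06 c9 e1) = 91 ce; tag = H(1e 5c 5c 91 ce) = 48ed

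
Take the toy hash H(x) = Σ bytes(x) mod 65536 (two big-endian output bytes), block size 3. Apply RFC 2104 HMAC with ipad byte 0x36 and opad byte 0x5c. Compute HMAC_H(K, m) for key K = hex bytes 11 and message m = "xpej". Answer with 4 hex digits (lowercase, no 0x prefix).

Key hex bytes 11 is 1 byte ≤ B = 3; zero-pad to 3 bytes: K' = 11 00 00.
K' ⊕ ipad = 27 36 36.  K' ⊕ opad = 4d 5c 5c.
Inner input = (K'⊕ipad) ∥ m = 27 36 36 ∥ 78 70 65 6a.
Inner hash: sum = 39+54+54+120+112+101+106 = 586 → 02 4a.
Outer input = (K'⊕opad) ∥ inner = 4d 5c 5c ∥ 02 4a.
Outer hash (tag): sum = 77+92+92+2+74 = 337 → 01 51.

0151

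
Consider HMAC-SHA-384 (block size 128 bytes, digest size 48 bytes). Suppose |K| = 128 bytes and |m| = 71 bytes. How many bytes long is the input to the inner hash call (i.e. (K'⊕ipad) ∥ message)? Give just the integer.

Key is 128 ≤ 128 bytes, zero-padded: |K'| = 128.
Inner input = (K'⊕ipad) ∥ m → 128 + 71 = 199 bytes.

199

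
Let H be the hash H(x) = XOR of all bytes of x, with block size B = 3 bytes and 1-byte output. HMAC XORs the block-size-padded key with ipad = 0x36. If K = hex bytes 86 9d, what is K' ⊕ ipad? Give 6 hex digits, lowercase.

b0ab36

Key hex bytes 86 9d is 2 bytes ≤ B = 3; zero-pad to 3 bytes: K' = 86 9d 00.
XOR each byte with 0x36: 86⊕36=b0, 9d⊕36=ab, 00⊕36=36.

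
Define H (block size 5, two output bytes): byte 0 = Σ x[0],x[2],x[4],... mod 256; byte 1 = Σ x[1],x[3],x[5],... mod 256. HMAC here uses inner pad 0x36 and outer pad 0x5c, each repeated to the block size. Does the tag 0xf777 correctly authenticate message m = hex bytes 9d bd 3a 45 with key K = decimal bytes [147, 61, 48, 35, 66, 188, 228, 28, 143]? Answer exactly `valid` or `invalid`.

Key decimal bytes [147, 61, 48, 35, 66, 188, 228, 28, 143] = 93 3d 30 23 42 bc e4 1c 8f is 9 bytes > B = 5, so hash it first: H(key) = 78 38, then zero-pad to 5 bytes: K' = 78 38 00 00 00.
K' ⊕ ipad = 4e 0e 36 36 36; K' ⊕ opad = 24 64 5c 5c 5c.
Inner hash: even-index sum = 444 mod 256 = 188; odd-index sum = 283 mod 256 = 27 → bc 1b.
Outer hash (recomputed tag): even-index sum = 247 mod 256 = 247; odd-index sum = 380 mod 256 = 124 → f7 7c.
Recomputed tag = f77c; claimed = f777 → mismatch.

invalid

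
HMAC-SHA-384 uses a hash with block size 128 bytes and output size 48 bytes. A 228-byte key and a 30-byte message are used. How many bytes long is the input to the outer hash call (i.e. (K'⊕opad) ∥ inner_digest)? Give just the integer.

Key is 228 > 128 bytes, so it is hashed to 48 bytes then zero-padded to 128: |K'| = 128.
Outer input = (K'⊕opad) ∥ H(inner) → 128 + 48 = 176 bytes.

176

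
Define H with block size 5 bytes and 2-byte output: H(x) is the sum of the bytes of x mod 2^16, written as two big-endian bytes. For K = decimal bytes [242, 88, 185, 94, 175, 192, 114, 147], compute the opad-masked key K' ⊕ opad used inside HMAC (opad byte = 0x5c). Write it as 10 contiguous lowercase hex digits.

Key decimal bytes [242, 88, 185, 94, 175, 192, 114, 147] = f2 58 b9 5e af c0 72 93 is 8 bytes > B = 5, so hash it first: H(key) = 04 d5, then zero-pad to 5 bytes: K' = 04 d5 00 00 00.
XOR each byte with 0x5c: 04⊕5c=58, d5⊕5c=89, 00⊕5c=5c, 00⊕5c=5c, 00⊕5c=5c.

58895c5c5c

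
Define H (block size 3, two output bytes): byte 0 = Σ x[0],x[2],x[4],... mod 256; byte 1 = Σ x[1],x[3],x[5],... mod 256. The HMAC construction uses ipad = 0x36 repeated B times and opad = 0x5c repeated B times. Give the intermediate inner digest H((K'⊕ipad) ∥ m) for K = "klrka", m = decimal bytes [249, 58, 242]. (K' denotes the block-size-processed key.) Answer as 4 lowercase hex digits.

78cc

Key "klrka" = 6b 6c 72 6b 61 is 5 bytes > B = 3, so hash it first: H(key) = 3e d7, then zero-pad to 3 bytes: K' = 3e d7 00.
K' ⊕ ipad = 08 e1 36.
Inner input = 08 e1 36 ∥ f9 3a f2.
Inner hash: even-index sum = 120 mod 256 = 120; odd-index sum = 716 mod 256 = 204 → 78 cc.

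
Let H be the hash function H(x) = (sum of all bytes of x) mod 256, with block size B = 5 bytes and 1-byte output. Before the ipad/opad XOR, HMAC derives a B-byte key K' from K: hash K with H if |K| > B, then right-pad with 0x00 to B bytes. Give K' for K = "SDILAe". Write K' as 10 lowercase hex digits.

|K| = 6 > B = 5, so first hash the key.
H(K): sum = 83+68+73+76+65+101 = 466; mod 256 = 210 → d2.
Zero-pad H(K) = d2 to 5 bytes: K' = d2 00 00 00 00.

d200000000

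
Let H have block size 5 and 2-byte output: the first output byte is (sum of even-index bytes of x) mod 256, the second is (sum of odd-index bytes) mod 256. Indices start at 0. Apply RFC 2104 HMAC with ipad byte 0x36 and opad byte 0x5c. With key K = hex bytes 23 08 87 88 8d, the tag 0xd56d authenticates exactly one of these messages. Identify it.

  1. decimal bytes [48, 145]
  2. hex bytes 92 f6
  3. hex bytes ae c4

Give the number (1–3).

3

Key hex bytes 23 08 87 88 8d is exactly B = 5 bytes: K' = 23 08 87 88 8d.
K' ⊕ ipad = 15 3e b1 be bb; K' ⊕ opad = 7f 54 db d4 d1.
m1: inner = H(15 3e b1 be bb 30 91) = 12 2c; tag = H(7f 54 db d4 d1 12 2c) = 573a
m2: inner = H(15 3e b1 be bb 92 f6) = 77 8e; tag = H(7f 54 db d4 d1 77 8e) = b99f
m3: inner = H(15 3e b1 be bb ae c4) = 45 aa; tag = H(7f 54 db d4 d1 45 aa) = d56d ← matches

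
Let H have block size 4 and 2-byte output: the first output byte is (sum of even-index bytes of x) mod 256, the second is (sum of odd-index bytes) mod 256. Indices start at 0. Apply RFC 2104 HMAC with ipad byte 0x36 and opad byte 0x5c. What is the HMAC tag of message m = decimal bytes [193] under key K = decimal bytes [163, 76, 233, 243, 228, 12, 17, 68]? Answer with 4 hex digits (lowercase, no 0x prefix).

e71e

Key decimal bytes [163, 76, 233, 243, 228, 12, 17, 68] = a3 4c e9 f3 e4 0c 11 44 is 8 bytes > B = 4, so hash it first: H(key) = 81 8f, then zero-pad to 4 bytes: K' = 81 8f 00 00.
K' ⊕ ipad = b7 b9 36 36.  K' ⊕ opad = dd d3 5c 5c.
Inner input = (K'⊕ipad) ∥ m = b7 b9 36 36 ∥ c1.
Inner hash: even-index sum = 430 mod 256 = 174; odd-index sum = 239 mod 256 = 239 → ae ef.
Outer input = (K'⊕opad) ∥ inner = dd d3 5c 5c ∥ ae ef.
Outer hash (tag): even-index sum = 487 mod 256 = 231; odd-index sum = 542 mod 256 = 30 → e7 1e.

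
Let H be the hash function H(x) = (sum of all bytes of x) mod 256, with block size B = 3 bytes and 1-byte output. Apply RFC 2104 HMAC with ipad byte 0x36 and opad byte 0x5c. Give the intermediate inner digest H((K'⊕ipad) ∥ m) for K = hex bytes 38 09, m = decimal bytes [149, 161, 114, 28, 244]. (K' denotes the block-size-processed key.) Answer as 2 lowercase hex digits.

Key hex bytes 38 09 is 2 bytes ≤ B = 3; zero-pad to 3 bytes: K' = 38 09 00.
K' ⊕ ipad = 0e 3f 36.
Inner input = 0e 3f 36 ∥ 95 a1 72 1c f4.
Inner hash: sum = 14+63+54+149+161+114+28+244 = 827; mod 256 = 59 → 3b.

3b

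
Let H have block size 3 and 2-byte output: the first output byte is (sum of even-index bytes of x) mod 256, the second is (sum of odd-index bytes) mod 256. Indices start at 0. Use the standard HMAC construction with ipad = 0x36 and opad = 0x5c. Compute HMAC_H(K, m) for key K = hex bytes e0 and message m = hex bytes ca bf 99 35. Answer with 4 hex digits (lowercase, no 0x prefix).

b15c

Key hex bytes e0 is 1 byte ≤ B = 3; zero-pad to 3 bytes: K' = e0 00 00.
K' ⊕ ipad = d6 36 36.  K' ⊕ opad = bc 5c 5c.
Inner input = (K'⊕ipad) ∥ m = d6 36 36 ∥ ca bf 99 35.
Inner hash: even-index sum = 512 mod 256 = 0; odd-index sum = 409 mod 256 = 153 → 00 99.
Outer input = (K'⊕opad) ∥ inner = bc 5c 5c ∥ 00 99.
Outer hash (tag): even-index sum = 433 mod 256 = 177; odd-index sum = 92 mod 256 = 92 → b1 5c.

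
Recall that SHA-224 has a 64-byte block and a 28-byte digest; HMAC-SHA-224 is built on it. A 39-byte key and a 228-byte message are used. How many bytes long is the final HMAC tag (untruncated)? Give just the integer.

28

The tag is one SHA-224 digest: 28 bytes.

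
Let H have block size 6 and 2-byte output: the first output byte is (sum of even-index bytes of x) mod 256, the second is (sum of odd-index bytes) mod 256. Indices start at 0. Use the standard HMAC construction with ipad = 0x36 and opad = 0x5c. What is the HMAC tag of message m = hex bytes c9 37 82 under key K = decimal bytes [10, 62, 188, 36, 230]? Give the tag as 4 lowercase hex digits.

Key decimal bytes [10, 62, 188, 36, 230] = 0a 3e bc 24 e6 is 5 bytes ≤ B = 6; zero-pad to 6 bytes: K' = 0a 3e bc 24 e6 00.
K' ⊕ ipad = 3c 08 8a 12 d0 36.  K' ⊕ opad = 56 62 e0 78 ba 5c.
Inner input = (K'⊕ipad) ∥ m = 3c 08 8a 12 d0 36 ∥ c9 37 82.
Inner hash: even-index sum = 737 mod 256 = 225; odd-index sum = 135 mod 256 = 135 → e1 87.
Outer input = (K'⊕opad) ∥ inner = 56 62 e0 78 ba 5c ∥ e1 87.
Outer hash (tag): even-index sum = 721 mod 256 = 209; odd-index sum = 445 mod 256 = 189 → d1 bd.

d1bd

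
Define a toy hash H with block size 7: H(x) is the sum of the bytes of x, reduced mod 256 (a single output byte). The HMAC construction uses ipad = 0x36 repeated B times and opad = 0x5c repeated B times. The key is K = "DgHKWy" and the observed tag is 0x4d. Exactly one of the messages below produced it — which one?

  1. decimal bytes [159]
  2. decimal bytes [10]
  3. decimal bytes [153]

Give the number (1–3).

Key "DgHKWy" = 44 67 48 4b 57 79 is 6 bytes ≤ B = 7; zero-pad to 7 bytes: K' = 44 67 48 4b 57 79 00.
K' ⊕ ipad = 72 51 7e 7d 61 4f 36; K' ⊕ opad = 18 3b 14 17 0b 25 5c.
m1: inner = H(72 51 7e 7d 61 4f 36 9f) = 43; tag = H(18 3b 14 17 0b 25 5c 43) = 4d ← matches
m2: inner = H(72 51 7e 7d 61 4f 36 0a) = ae; tag = H(18 3b 14 17 0b 25 5c ae) = b8
m3: inner = H(72 51 7e 7d 61 4f 36 99) = 3d; tag = H(18 3b 14 17 0b 25 5c 3d) = 47

1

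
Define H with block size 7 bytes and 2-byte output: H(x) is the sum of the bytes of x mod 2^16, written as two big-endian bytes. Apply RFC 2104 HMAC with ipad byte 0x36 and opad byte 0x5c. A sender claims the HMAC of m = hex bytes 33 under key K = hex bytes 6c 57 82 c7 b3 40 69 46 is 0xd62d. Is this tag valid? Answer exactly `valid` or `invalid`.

Key hex bytes 6c 57 82 c7 b3 40 69 46 is 8 bytes > B = 7, so hash it first: H(key) = 03 ae, then zero-pad to 7 bytes: K' = 03 ae 00 00 00 00 00.
K' ⊕ ipad = 35 98 36 36 36 36 36; K' ⊕ opad = 5f f2 5c 5c 5c 5c 5c.
Inner hash: sum = 53+152+54+54+54+54+54+51 = 526 → 02 0e.
Outer hash (recomputed tag): sum = 95+242+92+92+92+92+92+2+14 = 813 → 03 2d.
Recomputed tag = 032d; claimed = d62d → mismatch.

invalid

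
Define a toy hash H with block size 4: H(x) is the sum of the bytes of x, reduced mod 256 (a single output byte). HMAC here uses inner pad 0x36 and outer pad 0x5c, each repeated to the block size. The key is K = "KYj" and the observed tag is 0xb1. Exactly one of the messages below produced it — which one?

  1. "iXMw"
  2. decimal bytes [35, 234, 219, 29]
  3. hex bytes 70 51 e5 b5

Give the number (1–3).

Key "KYj" = 4b 59 6a is 3 bytes ≤ B = 4; zero-pad to 4 bytes: K' = 4b 59 6a 00.
K' ⊕ ipad = 7d 6f 5c 36; K' ⊕ opad = 17 05 36 5c.
m1: inner = H(7d 6f 5c 36 69 58 4d 77) = 03; tag = H(17 05 36 5c 03) = b1 ← matches
m2: inner = H(7d 6f 5c 36 23 ea db 1d) = 83; tag = H(17 05 36 5c 83) = 31
m3: inner = H(7d 6f 5c 36 70 51 e5 b5) = d9; tag = H(17 05 36 5c d9) = 87

1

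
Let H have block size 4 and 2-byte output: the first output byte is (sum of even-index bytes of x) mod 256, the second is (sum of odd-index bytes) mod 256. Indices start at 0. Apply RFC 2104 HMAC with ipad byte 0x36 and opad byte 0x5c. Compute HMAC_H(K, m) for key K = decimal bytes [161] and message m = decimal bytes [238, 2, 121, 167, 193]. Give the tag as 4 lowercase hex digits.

4ecd

Key decimal bytes [161] = a1 is 1 byte ≤ B = 4; zero-pad to 4 bytes: K' = a1 00 00 00.
K' ⊕ ipad = 97 36 36 36.  K' ⊕ opad = fd 5c 5c 5c.
Inner input = (K'⊕ipad) ∥ m = 97 36 36 36 ∥ ee 02 79 a7 c1.
Inner hash: even-index sum = 757 mod 256 = 245; odd-index sum = 277 mod 256 = 21 → f5 15.
Outer input = (K'⊕opad) ∥ inner = fd 5c 5c 5c ∥ f5 15.
Outer hash (tag): even-index sum = 590 mod 256 = 78; odd-index sum = 205 mod 256 = 205 → 4e cd.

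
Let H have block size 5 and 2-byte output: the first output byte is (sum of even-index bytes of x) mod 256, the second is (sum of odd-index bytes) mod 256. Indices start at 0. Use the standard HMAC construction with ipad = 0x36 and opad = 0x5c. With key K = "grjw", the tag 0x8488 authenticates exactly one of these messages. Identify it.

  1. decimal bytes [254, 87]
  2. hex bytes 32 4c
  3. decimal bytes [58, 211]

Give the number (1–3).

2

Key "grjw" = 67 72 6a 77 is 4 bytes ≤ B = 5; zero-pad to 5 bytes: K' = 67 72 6a 77 00.
K' ⊕ ipad = 51 44 5c 41 36; K' ⊕ opad = 3b 2e 36 2b 5c.
m1: inner = H(51 44 5c 41 36 fe 57) = 3a 83; tag = H(3b 2e 36 2b 5c 3a 83) = 5093
m2: inner = H(51 44 5c 41 36 32 4c) = 2f b7; tag = H(3b 2e 36 2b 5c 2f b7) = 8488 ← matches
m3: inner = H(51 44 5c 41 36 3a d3) = b6 bf; tag = H(3b 2e 36 2b 5c b6 bf) = 8c0f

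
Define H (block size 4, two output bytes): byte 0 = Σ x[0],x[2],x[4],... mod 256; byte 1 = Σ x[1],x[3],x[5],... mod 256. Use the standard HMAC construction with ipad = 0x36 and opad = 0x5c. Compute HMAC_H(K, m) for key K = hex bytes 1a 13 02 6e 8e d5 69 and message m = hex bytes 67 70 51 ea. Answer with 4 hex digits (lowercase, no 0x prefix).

be56

Key hex bytes 1a 13 02 6e 8e d5 69 is 7 bytes > B = 4, so hash it first: H(key) = 13 56, then zero-pad to 4 bytes: K' = 13 56 00 00.
K' ⊕ ipad = 25 60 36 36.  K' ⊕ opad = 4f 0a 5c 5c.
Inner input = (K'⊕ipad) ∥ m = 25 60 36 36 ∥ 67 70 51 ea.
Inner hash: even-index sum = 275 mod 256 = 19; odd-index sum = 496 mod 256 = 240 → 13 f0.
Outer input = (K'⊕opad) ∥ inner = 4f 0a 5c 5c ∥ 13 f0.
Outer hash (tag): even-index sum = 190 mod 256 = 190; odd-index sum = 342 mod 256 = 86 → be 56.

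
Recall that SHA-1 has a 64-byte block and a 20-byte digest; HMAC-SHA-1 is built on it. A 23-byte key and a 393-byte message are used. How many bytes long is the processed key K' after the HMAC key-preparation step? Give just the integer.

Key is 23 ≤ 64 bytes, zero-padded: |K'| = 64.

64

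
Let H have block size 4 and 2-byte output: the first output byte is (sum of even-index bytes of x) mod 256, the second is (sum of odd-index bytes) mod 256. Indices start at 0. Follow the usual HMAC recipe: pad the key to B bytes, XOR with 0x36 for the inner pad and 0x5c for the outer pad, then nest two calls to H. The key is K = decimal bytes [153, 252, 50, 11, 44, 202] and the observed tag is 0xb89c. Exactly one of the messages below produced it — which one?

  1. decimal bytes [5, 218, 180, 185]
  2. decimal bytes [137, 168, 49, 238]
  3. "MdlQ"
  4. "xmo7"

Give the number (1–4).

Key decimal bytes [153, 252, 50, 11, 44, 202] = 99 fc 32 0b 2c ca is 6 bytes > B = 4, so hash it first: H(key) = f7 d1, then zero-pad to 4 bytes: K' = f7 d1 00 00.
K' ⊕ ipad = c1 e7 36 36; K' ⊕ opad = ab 8d 5c 5c.
m1: inner = H(c1 e7 36 36 05 da b4 b9) = b0 b0; tag = H(ab 8d 5c 5c b0 b0) = b799
m2: inner = H(c1 e7 36 36 89 a8 31 ee) = b1 b3; tag = H(ab 8d 5c 5c b1 b3) = b89c ← matches
m3: inner = H(c1 e7 36 36 4d 64 6c 51) = b0 d2; tag = H(ab 8d 5c 5c b0 d2) = b7bb
m4: inner = H(c1 e7 36 36 78 6d 6f 37) = de c1; tag = H(ab 8d 5c 5c de c1) = e5aa

2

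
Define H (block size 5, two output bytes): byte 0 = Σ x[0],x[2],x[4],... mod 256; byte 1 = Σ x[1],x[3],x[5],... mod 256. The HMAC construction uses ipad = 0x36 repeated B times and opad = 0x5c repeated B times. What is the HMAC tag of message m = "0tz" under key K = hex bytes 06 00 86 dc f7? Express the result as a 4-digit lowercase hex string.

Key hex bytes 06 00 86 dc f7 is exactly B = 5 bytes: K' = 06 00 86 dc f7.
K' ⊕ ipad = 30 36 b0 ea c1.  K' ⊕ opad = 5a 5c da 80 ab.
Inner input = (K'⊕ipad) ∥ m = 30 36 b0 ea c1 ∥ 30 74 7a.
Inner hash: even-index sum = 533 mod 256 = 21; odd-index sum = 458 mod 256 = 202 → 15 ca.
Outer input = (K'⊕opad) ∥ inner = 5a 5c da 80 ab ∥ 15 ca.
Outer hash (tag): even-index sum = 681 mod 256 = 169; odd-index sum = 241 mod 256 = 241 → a9 f1.

a9f1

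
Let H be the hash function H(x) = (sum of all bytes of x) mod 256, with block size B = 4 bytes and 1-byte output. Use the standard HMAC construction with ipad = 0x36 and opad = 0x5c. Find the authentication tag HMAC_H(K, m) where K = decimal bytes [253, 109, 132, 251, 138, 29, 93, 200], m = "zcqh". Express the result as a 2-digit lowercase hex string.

Key decimal bytes [253, 109, 132, 251, 138, 29, 93, 200] = fd 6d 84 fb 8a 1d 5d c8 is 8 bytes > B = 4, so hash it first: H(key) = b5, then zero-pad to 4 bytes: K' = b5 00 00 00.
K' ⊕ ipad = 83 36 36 36.  K' ⊕ opad = e9 5c 5c 5c.
Inner input = (K'⊕ipad) ∥ m = 83 36 36 36 ∥ 7a 63 71 68.
Inner hash: sum = 131+54+54+54+122+99+113+104 = 731; mod 256 = 219 → db.
Outer input = (K'⊕opad) ∥ inner = e9 5c 5c 5c ∥ db.
Outer hash (tag): sum = 233+92+92+92+219 = 728; mod 256 = 216 → d8.

d8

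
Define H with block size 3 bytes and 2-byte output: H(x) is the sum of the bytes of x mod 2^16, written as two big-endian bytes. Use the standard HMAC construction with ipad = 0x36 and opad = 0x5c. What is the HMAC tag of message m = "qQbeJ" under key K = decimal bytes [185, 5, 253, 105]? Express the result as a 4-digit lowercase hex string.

0183

Key decimal bytes [185, 5, 253, 105] = b9 05 fd 69 is 4 bytes > B = 3, so hash it first: H(key) = 02 24, then zero-pad to 3 bytes: K' = 02 24 00.
K' ⊕ ipad = 34 12 36.  K' ⊕ opad = 5e 78 5c.
Inner input = (K'⊕ipad) ∥ m = 34 12 36 ∥ 71 51 62 65 4a.
Inner hash: sum = 52+18+54+113+81+98+101+74 = 591 → 02 4f.
Outer input = (K'⊕opad) ∥ inner = 5e 78 5c ∥ 02 4f.
Outer hash (tag): sum = 94+120+92+2+79 = 387 → 01 83.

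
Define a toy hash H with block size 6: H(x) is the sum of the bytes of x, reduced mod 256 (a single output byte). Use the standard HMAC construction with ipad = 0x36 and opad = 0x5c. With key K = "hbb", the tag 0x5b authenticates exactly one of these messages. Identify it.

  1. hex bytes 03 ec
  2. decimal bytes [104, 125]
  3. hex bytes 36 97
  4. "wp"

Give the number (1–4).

1

Key "hbb" = 68 62 62 is 3 bytes ≤ B = 6; zero-pad to 6 bytes: K' = 68 62 62 00 00 00.
K' ⊕ ipad = 5e 54 54 36 36 36; K' ⊕ opad = 34 3e 3e 5c 5c 5c.
m1: inner = H(5e 54 54 36 36 36 03 ec) = 97; tag = H(34 3e 3e 5c 5c 5c 97) = 5b ← matches
m2: inner = H(5e 54 54 36 36 36 68 7d) = 8d; tag = H(34 3e 3e 5c 5c 5c 8d) = 51
m3: inner = H(5e 54 54 36 36 36 36 97) = 75; tag = H(34 3e 3e 5c 5c 5c 75) = 39
m4: inner = H(5e 54 54 36 36 36 77 70) = 8f; tag = H(34 3e 3e 5c 5c 5c 8f) = 53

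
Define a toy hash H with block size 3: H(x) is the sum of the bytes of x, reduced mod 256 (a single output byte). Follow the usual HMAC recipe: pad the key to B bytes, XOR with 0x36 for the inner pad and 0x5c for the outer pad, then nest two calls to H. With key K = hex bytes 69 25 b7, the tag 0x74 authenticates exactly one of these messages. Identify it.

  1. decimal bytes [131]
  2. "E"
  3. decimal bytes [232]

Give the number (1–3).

Key hex bytes 69 25 b7 is exactly B = 3 bytes: K' = 69 25 b7.
K' ⊕ ipad = 5f 13 81; K' ⊕ opad = 35 79 eb.
m1: inner = H(5f 13 81 83) = 76; tag = H(35 79 eb 76) = 0f
m2: inner = H(5f 13 81 45) = 38; tag = H(35 79 eb 38) = d1
m3: inner = H(5f 13 81 e8) = db; tag = H(35 79 eb db) = 74 ← matches

3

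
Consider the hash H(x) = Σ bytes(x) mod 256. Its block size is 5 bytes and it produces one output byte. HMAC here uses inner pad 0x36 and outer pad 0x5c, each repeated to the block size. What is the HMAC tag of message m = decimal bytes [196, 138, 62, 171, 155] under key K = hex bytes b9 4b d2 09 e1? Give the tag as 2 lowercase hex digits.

Key hex bytes b9 4b d2 09 e1 is exactly B = 5 bytes: K' = b9 4b d2 09 e1.
K' ⊕ ipad = 8f 7d e4 3f d7.  K' ⊕ opad = e5 17 8e 55 bd.
Inner input = (K'⊕ipad) ∥ m = 8f 7d e4 3f d7 ∥ c4 8a 3e ab 9b.
Inner hash: sum = 143+125+228+63+215+196+138+62+171+155 = 1496; mod 256 = 216 → d8.
Outer input = (K'⊕opad) ∥ inner = e5 17 8e 55 bd ∥ d8.
Outer hash (tag): sum = 229+23+142+85+189+216 = 884; mod 256 = 116 → 74.

74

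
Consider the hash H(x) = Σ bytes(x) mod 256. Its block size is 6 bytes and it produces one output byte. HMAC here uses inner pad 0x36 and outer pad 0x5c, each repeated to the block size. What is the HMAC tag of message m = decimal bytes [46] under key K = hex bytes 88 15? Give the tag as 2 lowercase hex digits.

Key hex bytes 88 15 is 2 bytes ≤ B = 6; zero-pad to 6 bytes: K' = 88 15 00 00 00 00.
K' ⊕ ipad = be 23 36 36 36 36.  K' ⊕ opad = d4 49 5c 5c 5c 5c.
Inner input = (K'⊕ipad) ∥ m = be 23 36 36 36 36 ∥ 2e.
Inner hash: sum = 190+35+54+54+54+54+46 = 487; mod 256 = 231 → e7.
Outer input = (K'⊕opad) ∥ inner = d4 49 5c 5c 5c 5c ∥ e7.
Outer hash (tag): sum = 212+73+92+92+92+92+231 = 884; mod 256 = 116 → 74.

74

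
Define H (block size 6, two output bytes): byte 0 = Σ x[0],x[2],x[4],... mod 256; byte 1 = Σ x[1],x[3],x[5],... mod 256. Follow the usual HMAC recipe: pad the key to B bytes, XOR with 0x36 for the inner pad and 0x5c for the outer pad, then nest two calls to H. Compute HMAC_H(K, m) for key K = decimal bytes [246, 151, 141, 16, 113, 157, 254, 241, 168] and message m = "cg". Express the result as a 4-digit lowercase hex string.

Key decimal bytes [246, 151, 141, 16, 113, 157, 254, 241, 168] = f6 97 8d 10 71 9d fe f1 a8 is 9 bytes > B = 6, so hash it first: H(key) = 9a 35, then zero-pad to 6 bytes: K' = 9a 35 00 00 00 00.
K' ⊕ ipad = ac 03 36 36 36 36.  K' ⊕ opad = c6 69 5c 5c 5c 5c.
Inner input = (K'⊕ipad) ∥ m = ac 03 36 36 36 36 ∥ 63 67.
Inner hash: even-index sum = 379 mod 256 = 123; odd-index sum = 214 mod 256 = 214 → 7b d6.
Outer input = (K'⊕opad) ∥ inner = c6 69 5c 5c 5c 5c ∥ 7b d6.
Outer hash (tag): even-index sum = 505 mod 256 = 249; odd-index sum = 503 mod 256 = 247 → f9 f7.

f9f7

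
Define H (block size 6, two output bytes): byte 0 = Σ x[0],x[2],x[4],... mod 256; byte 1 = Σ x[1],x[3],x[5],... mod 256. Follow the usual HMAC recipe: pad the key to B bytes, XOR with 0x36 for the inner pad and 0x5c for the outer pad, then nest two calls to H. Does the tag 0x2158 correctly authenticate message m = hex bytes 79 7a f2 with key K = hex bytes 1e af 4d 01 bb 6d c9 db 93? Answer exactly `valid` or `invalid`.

Key hex bytes 1e af 4d 01 bb 6d c9 db 93 is 9 bytes > B = 6, so hash it first: H(key) = 82 f8, then zero-pad to 6 bytes: K' = 82 f8 00 00 00 00.
K' ⊕ ipad = b4 ce 36 36 36 36; K' ⊕ opad = de a4 5c 5c 5c 5c.
Inner hash: even-index sum = 651 mod 256 = 139; odd-index sum = 436 mod 256 = 180 → 8b b4.
Outer hash (recomputed tag): even-index sum = 545 mod 256 = 33; odd-index sum = 528 mod 256 = 16 → 21 10.
Recomputed tag = 2110; claimed = 2158 → mismatch.

invalid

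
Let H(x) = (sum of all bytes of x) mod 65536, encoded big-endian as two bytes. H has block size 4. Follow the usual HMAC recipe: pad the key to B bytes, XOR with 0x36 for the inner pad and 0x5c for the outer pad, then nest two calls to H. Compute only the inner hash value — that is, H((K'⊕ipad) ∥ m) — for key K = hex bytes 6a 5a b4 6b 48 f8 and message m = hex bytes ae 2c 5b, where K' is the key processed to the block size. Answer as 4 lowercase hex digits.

01eb

Key hex bytes 6a 5a b4 6b 48 f8 is 6 bytes > B = 4, so hash it first: H(key) = 03 23, then zero-pad to 4 bytes: K' = 03 23 00 00.
K' ⊕ ipad = 35 15 36 36.
Inner input = 35 15 36 36 ∥ ae 2c 5b.
Inner hash: sum = 53+21+54+54+174+44+91 = 491 → 01 eb.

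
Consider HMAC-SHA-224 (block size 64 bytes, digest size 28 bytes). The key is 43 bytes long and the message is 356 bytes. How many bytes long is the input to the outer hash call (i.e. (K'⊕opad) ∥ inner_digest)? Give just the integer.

92

Key is 43 ≤ 64 bytes, zero-padded: |K'| = 64.
Outer input = (K'⊕opad) ∥ H(inner) → 64 + 28 = 92 bytes.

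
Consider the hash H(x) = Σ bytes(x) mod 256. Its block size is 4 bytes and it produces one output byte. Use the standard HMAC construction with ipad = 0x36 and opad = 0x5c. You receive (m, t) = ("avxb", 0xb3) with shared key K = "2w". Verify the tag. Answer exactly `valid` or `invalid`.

valid

Key "2w" = 32 77 is 2 bytes ≤ B = 4; zero-pad to 4 bytes: K' = 32 77 00 00.
K' ⊕ ipad = 04 41 36 36; K' ⊕ opad = 6e 2b 5c 5c.
Inner hash: sum = 4+65+54+54+97+118+120+98 = 610; mod 256 = 98 → 62.
Outer hash (recomputed tag): sum = 110+43+92+92+98 = 435; mod 256 = 179 → b3.
Recomputed tag = b3; claimed = b3 → match.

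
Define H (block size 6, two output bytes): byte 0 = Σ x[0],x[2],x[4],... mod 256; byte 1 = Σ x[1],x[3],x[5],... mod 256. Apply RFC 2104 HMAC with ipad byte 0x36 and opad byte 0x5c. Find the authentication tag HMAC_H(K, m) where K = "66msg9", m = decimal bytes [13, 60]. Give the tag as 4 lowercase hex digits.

Key "66msg9" = 36 36 6d 73 67 39 is exactly B = 6 bytes: K' = 36 36 6d 73 67 39.
K' ⊕ ipad = 00 00 5b 45 51 0f.  K' ⊕ opad = 6a 6a 31 2f 3b 65.
Inner input = (K'⊕ipad) ∥ m = 00 00 5b 45 51 0f ∥ 0d 3c.
Inner hash: even-index sum = 185 mod 256 = 185; odd-index sum = 144 mod 256 = 144 → b9 90.
Outer input = (K'⊕opad) ∥ inner = 6a 6a 31 2f 3b 65 ∥ b9 90.
Outer hash (tag): even-index sum = 399 mod 256 = 143; odd-index sum = 398 mod 256 = 142 → 8f 8e.

8f8e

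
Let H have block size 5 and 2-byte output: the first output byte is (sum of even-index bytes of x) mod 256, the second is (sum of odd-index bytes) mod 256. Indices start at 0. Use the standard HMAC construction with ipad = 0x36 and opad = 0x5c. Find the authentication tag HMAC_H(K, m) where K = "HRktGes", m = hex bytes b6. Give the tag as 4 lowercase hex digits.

f29a

Key "HRktGes" = 48 52 6b 74 47 65 73 is 7 bytes > B = 5, so hash it first: H(key) = 6d 2b, then zero-pad to 5 bytes: K' = 6d 2b 00 00 00.
K' ⊕ ipad = 5b 1d 36 36 36.  K' ⊕ opad = 31 77 5c 5c 5c.
Inner input = (K'⊕ipad) ∥ m = 5b 1d 36 36 36 ∥ b6.
Inner hash: even-index sum = 199 mod 256 = 199; odd-index sum = 265 mod 256 = 9 → c7 09.
Outer input = (K'⊕opad) ∥ inner = 31 77 5c 5c 5c ∥ c7 09.
Outer hash (tag): even-index sum = 242 mod 256 = 242; odd-index sum = 410 mod 256 = 154 → f2 9a.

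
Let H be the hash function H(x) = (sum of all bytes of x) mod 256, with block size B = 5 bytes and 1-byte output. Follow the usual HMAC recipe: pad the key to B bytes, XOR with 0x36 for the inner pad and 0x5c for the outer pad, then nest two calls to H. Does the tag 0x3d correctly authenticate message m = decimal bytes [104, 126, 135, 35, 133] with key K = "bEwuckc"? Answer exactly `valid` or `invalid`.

invalid

Key "bEwuckc" = 62 45 77 75 63 6b 63 is 7 bytes > B = 5, so hash it first: H(key) = c4, then zero-pad to 5 bytes: K' = c4 00 00 00 00.
K' ⊕ ipad = f2 36 36 36 36; K' ⊕ opad = 98 5c 5c 5c 5c.
Inner hash: sum = 242+54+54+54+54+104+126+135+35+133 = 991; mod 256 = 223 → df.
Outer hash (recomputed tag): sum = 152+92+92+92+92+223 = 743; mod 256 = 231 → e7.
Recomputed tag = e7; claimed = 3d → mismatch.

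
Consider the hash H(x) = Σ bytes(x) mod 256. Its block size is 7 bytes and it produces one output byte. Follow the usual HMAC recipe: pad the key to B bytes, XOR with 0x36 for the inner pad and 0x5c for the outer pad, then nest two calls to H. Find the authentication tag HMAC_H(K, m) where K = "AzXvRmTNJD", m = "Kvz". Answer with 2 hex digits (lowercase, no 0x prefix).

Key "AzXvRmTNJD" = 41 7a 58 76 52 6d 54 4e 4a 44 is 10 bytes > B = 7, so hash it first: H(key) = 78, then zero-pad to 7 bytes: K' = 78 00 00 00 00 00 00.
K' ⊕ ipad = 4e 36 36 36 36 36 36.  K' ⊕ opad = 24 5c 5c 5c 5c 5c 5c.
Inner input = (K'⊕ipad) ∥ m = 4e 36 36 36 36 36 36 ∥ 4b 76 7a.
Inner hash: sum = 78+54+54+54+54+54+54+75+118+122 = 717; mod 256 = 205 → cd.
Outer input = (K'⊕opad) ∥ inner = 24 5c 5c 5c 5c 5c 5c ∥ cd.
Outer hash (tag): sum = 36+92+92+92+92+92+92+205 = 793; mod 256 = 25 → 19.

19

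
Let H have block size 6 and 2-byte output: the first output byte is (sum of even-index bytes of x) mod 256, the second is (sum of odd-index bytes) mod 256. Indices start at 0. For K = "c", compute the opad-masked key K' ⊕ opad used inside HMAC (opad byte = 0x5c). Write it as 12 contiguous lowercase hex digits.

3f5c5c5c5c5c

Key "c" = 63 is 1 byte ≤ B = 6; zero-pad to 6 bytes: K' = 63 00 00 00 00 00.
XOR each byte with 0x5c: 63⊕5c=3f, 00⊕5c=5c, 00⊕5c=5c, 00⊕5c=5c, 00⊕5c=5c, 00⊕5c=5c.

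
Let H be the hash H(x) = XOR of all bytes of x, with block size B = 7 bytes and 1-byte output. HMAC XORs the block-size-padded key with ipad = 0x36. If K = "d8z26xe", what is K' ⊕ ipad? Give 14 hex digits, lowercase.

Key "d8z26xe" = 64 38 7a 32 36 78 65 is exactly B = 7 bytes: K' = 64 38 7a 32 36 78 65.
XOR each byte with 0x36: 64⊕36=52, 38⊕36=0e, 7a⊕36=4c, 32⊕36=04, 36⊕36=00, 78⊕36=4e, 65⊕36=53.

520e4c04004e53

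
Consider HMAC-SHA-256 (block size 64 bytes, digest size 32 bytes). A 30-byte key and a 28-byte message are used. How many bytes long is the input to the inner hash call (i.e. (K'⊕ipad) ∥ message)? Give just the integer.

92

Key is 30 ≤ 64 bytes, zero-padded: |K'| = 64.
Inner input = (K'⊕ipad) ∥ m → 64 + 28 = 92 bytes.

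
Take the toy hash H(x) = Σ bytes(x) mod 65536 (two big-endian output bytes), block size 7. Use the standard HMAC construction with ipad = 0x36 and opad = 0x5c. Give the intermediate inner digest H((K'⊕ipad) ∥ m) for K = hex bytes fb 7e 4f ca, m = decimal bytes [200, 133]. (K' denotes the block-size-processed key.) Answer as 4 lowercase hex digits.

0479

Key hex bytes fb 7e 4f ca is 4 bytes ≤ B = 7; zero-pad to 7 bytes: K' = fb 7e 4f ca 00 00 00.
K' ⊕ ipad = cd 48 79 fc 36 36 36.
Inner input = cd 48 79 fc 36 36 36 ∥ c8 85.
Inner hash: sum = 205+72+121+252+54+54+54+200+133 = 1145 → 04 79.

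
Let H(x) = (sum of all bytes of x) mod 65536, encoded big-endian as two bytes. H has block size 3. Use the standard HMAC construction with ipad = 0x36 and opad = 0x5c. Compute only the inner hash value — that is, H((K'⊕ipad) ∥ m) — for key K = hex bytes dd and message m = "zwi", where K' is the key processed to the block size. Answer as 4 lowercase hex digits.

Key hex bytes dd is 1 byte ≤ B = 3; zero-pad to 3 bytes: K' = dd 00 00.
K' ⊕ ipad = eb 36 36.
Inner input = eb 36 36 ∥ 7a 77 69.
Inner hash: sum = 235+54+54+122+119+105 = 689 → 02 b1.

02b1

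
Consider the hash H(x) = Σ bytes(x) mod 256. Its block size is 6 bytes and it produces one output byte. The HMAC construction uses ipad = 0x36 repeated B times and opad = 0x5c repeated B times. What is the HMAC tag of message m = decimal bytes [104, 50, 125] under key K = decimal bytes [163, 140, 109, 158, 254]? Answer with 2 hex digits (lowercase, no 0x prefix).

27

Key decimal bytes [163, 140, 109, 158, 254] = a3 8c 6d 9e fe is 5 bytes ≤ B = 6; zero-pad to 6 bytes: K' = a3 8c 6d 9e fe 00.
K' ⊕ ipad = 95 ba 5b a8 c8 36.  K' ⊕ opad = ff d0 31 c2 a2 5c.
Inner input = (K'⊕ipad) ∥ m = 95 ba 5b a8 c8 36 ∥ 68 32 7d.
Inner hash: sum = 149+186+91+168+200+54+104+50+125 = 1127; mod 256 = 103 → 67.
Outer input = (K'⊕opad) ∥ inner = ff d0 31 c2 a2 5c ∥ 67.
Outer hash (tag): sum = 255+208+49+194+162+92+103 = 1063; mod 256 = 39 → 27.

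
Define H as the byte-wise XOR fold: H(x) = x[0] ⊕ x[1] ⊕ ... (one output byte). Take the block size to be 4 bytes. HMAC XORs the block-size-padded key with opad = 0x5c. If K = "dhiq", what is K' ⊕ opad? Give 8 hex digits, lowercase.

Key "dhiq" = 64 68 69 71 is exactly B = 4 bytes: K' = 64 68 69 71.
XOR each byte with 0x5c: 64⊕5c=38, 68⊕5c=34, 69⊕5c=35, 71⊕5c=2d.

3834352d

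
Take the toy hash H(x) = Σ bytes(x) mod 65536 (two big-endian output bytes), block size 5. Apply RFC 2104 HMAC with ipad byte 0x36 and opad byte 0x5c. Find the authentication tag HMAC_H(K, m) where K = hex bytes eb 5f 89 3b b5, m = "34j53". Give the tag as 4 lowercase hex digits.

03b0

Key hex bytes eb 5f 89 3b b5 is exactly B = 5 bytes: K' = eb 5f 89 3b b5.
K' ⊕ ipad = dd 69 bf 0d 83.  K' ⊕ opad = b7 03 d5 67 e9.
Inner input = (K'⊕ipad) ∥ m = dd 69 bf 0d 83 ∥ 33 34 6a 35 33.
Inner hash: sum = 221+105+191+13+131+51+52+106+53+51 = 974 → 03 ce.
Outer input = (K'⊕opad) ∥ inner = b7 03 d5 67 e9 ∥ 03 ce.
Outer hash (tag): sum = 183+3+213+103+233+3+206 = 944 → 03 b0.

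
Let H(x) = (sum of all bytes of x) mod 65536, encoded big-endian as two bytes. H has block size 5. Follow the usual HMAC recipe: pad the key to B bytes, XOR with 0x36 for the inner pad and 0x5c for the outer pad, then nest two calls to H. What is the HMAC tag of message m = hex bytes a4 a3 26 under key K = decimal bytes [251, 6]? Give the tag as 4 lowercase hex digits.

0224

Key decimal bytes [251, 6] = fb 06 is 2 bytes ≤ B = 5; zero-pad to 5 bytes: K' = fb 06 00 00 00.
K' ⊕ ipad = cd 30 36 36 36.  K' ⊕ opad = a7 5a 5c 5c 5c.
Inner input = (K'⊕ipad) ∥ m = cd 30 36 36 36 ∥ a4 a3 26.
Inner hash: sum = 205+48+54+54+54+164+163+38 = 780 → 03 0c.
Outer input = (K'⊕opad) ∥ inner = a7 5a 5c 5c 5c ∥ 03 0c.
Outer hash (tag): sum = 167+90+92+92+92+3+12 = 548 → 02 24.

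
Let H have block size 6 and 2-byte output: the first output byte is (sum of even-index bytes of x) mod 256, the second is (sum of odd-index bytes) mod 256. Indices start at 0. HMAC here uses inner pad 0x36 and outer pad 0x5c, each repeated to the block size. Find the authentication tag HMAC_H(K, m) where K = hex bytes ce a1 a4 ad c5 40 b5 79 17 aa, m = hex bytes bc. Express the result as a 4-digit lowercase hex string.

7498

Key hex bytes ce a1 a4 ad c5 40 b5 79 17 aa is 10 bytes > B = 6, so hash it first: H(key) = 03 b1, then zero-pad to 6 bytes: K' = 03 b1 00 00 00 00.
K' ⊕ ipad = 35 87 36 36 36 36.  K' ⊕ opad = 5f ed 5c 5c 5c 5c.
Inner input = (K'⊕ipad) ∥ m = 35 87 36 36 36 36 ∥ bc.
Inner hash: even-index sum = 349 mod 256 = 93; odd-index sum = 243 mod 256 = 243 → 5d f3.
Outer input = (K'⊕opad) ∥ inner = 5f ed 5c 5c 5c 5c ∥ 5d f3.
Outer hash (tag): even-index sum = 372 mod 256 = 116; odd-index sum = 664 mod 256 = 152 → 74 98.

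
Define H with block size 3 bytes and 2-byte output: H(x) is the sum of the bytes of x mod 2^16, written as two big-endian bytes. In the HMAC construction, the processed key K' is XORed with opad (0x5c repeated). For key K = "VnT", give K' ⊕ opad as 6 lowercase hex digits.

Key "VnT" = 56 6e 54 is exactly B = 3 bytes: K' = 56 6e 54.
XOR each byte with 0x5c: 56⊕5c=0a, 6e⊕5c=32, 54⊕5c=08.

0a3208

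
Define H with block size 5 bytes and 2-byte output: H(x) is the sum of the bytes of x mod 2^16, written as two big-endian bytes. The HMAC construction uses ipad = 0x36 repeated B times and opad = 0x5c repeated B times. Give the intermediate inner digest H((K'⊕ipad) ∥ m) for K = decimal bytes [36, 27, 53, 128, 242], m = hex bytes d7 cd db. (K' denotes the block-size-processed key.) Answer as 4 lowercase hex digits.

043b

Key decimal bytes [36, 27, 53, 128, 242] = 24 1b 35 80 f2 is exactly B = 5 bytes: K' = 24 1b 35 80 f2.
K' ⊕ ipad = 12 2d 03 b6 c4.
Inner input = 12 2d 03 b6 c4 ∥ d7 cd db.
Inner hash: sum = 18+45+3+182+196+215+205+219 = 1083 → 04 3b.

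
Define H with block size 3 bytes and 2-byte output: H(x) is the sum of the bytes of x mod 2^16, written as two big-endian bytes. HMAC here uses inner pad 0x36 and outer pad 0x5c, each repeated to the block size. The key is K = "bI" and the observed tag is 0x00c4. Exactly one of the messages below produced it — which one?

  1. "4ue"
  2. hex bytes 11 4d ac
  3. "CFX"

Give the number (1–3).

2

Key "bI" = 62 49 is 2 bytes ≤ B = 3; zero-pad to 3 bytes: K' = 62 49 00.
K' ⊕ ipad = 54 7f 36; K' ⊕ opad = 3e 15 5c.
m1: inner = H(54 7f 36 34 75 65) = 02 17; tag = H(3e 15 5c 02 17) = 00c8
m2: inner = H(54 7f 36 11 4d ac) = 02 13; tag = H(3e 15 5c 02 13) = 00c4 ← matches
m3: inner = H(54 7f 36 43 46 58) = 01 ea; tag = H(3e 15 5c 01 ea) = 019a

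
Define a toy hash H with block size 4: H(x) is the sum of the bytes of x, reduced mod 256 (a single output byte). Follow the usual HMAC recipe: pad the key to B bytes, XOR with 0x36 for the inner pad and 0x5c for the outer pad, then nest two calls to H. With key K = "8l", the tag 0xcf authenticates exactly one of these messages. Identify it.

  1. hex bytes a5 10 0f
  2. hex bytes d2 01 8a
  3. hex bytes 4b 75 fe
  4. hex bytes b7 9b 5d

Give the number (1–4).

Key "8l" = 38 6c is 2 bytes ≤ B = 4; zero-pad to 4 bytes: K' = 38 6c 00 00.
K' ⊕ ipad = 0e 5a 36 36; K' ⊕ opad = 64 30 5c 5c.
m1: inner = H(0e 5a 36 36 a5 10 0f) = 98; tag = H(64 30 5c 5c 98) = e4
m2: inner = H(0e 5a 36 36 d2 01 8a) = 31; tag = H(64 30 5c 5c 31) = 7d
m3: inner = H(0e 5a 36 36 4b 75 fe) = 92; tag = H(64 30 5c 5c 92) = de
m4: inner = H(0e 5a 36 36 b7 9b 5d) = 83; tag = H(64 30 5c 5c 83) = cf ← matches

4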